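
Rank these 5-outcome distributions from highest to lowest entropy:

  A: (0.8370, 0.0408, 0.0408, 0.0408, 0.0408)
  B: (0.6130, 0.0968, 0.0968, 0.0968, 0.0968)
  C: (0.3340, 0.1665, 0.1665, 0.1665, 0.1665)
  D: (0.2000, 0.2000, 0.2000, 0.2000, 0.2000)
D > C > B > A

Key insight: Entropy is maximized by uniform distributions and minimized by concentrated distributions.

Entropies:
  H(A) = 0.9674 bits
  H(B) = 1.7368 bits
  H(C) = 2.2510 bits
  H(D) = 2.3219 bits

Ranking: D > C > B > A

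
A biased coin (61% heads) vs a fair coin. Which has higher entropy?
Fair coin

The fair coin is uniform (p=0.5), maximizing binary entropy at 1 bit. The biased coin has H(0.61) ≈ 0.965 bits — its outcome is more predictable, so its entropy is lower.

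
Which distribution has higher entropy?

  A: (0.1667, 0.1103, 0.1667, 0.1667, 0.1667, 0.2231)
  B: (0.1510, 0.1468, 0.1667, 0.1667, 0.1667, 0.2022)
B

Both distributions are close to uniform, making this a harder comparison.

H(A) = 2.5569 bits
H(B) = 2.5770 bits

The distribution closer to uniform has higher entropy.
Answer: B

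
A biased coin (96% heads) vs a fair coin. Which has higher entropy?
Fair coin

The fair coin is uniform (p=0.5), maximizing binary entropy at 1 bit. The biased coin has H(0.96) ≈ 0.242 bits — its outcome is more predictable, so its entropy is lower.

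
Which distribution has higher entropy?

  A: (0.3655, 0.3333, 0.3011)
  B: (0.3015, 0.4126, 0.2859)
A

Both distributions are close to uniform, making this a harder comparison.

H(A) = 1.5805 bits
H(B) = 1.5649 bits

The distribution closer to uniform has higher entropy.
Answer: A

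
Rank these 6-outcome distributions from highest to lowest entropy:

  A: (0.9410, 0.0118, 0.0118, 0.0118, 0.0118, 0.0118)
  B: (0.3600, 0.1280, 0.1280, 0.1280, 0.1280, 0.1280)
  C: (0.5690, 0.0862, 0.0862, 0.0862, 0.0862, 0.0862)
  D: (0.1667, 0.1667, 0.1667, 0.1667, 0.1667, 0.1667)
D > B > C > A

Key insight: Entropy is maximized by uniform distributions and minimized by concentrated distributions.

Entropies:
  H(A) = 0.4605 bits
  H(B) = 2.4287 bits
  H(C) = 1.9870 bits
  H(D) = 2.5850 bits

Ranking: D > B > C > A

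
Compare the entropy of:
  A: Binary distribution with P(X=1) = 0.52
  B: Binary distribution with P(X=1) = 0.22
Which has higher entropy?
A

For binary distributions, entropy is maximized at p=0.5 and decreases as p moves toward 0 or 1.

H(A) = H(0.52) = 0.9988 bits
H(B) = H(0.22) = 0.7602 bits

Distribution A (p=0.52) is closer to uniform (p=0.5), so it has higher entropy.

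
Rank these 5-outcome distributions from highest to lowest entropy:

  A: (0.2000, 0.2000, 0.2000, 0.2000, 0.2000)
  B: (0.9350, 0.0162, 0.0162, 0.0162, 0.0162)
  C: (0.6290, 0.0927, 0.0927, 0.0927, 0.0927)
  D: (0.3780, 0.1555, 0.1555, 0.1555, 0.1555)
A > D > C > B

Key insight: Entropy is maximized by uniform distributions and minimized by concentrated distributions.

Entropies:
  H(A) = 2.3219 bits
  H(B) = 0.4770 bits
  H(C) = 1.6934 bits
  H(D) = 2.2006 bits

Ranking: A > D > C > B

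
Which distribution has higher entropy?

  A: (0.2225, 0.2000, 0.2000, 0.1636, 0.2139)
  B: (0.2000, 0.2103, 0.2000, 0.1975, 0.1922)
B

Both distributions are close to uniform, making this a harder comparison.

H(A) = 2.3144 bits
H(B) = 2.3213 bits

The distribution closer to uniform has higher entropy.
Answer: B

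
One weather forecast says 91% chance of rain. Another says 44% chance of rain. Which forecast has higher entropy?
44% forecast

Treat each forecast as a Bernoulli distribution. Binary entropy is maximized at p=0.5 and falls off symmetrically toward 0 or 1. The 44% forecast is closer to 50%, so it is more uncertain. H(91%) ≈ 0.436 bits, H(44%) ≈ 0.990 bits.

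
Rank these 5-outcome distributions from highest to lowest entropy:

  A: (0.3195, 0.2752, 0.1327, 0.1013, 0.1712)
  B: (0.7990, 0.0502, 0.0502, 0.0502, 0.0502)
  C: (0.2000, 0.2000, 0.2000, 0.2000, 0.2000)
C > A > B

Key insight: Entropy is maximized by uniform distributions and minimized by concentrated distributions.

- Uniform distributions have maximum entropy log₂(5) = 2.3219 bits
- The more "peaked" or concentrated a distribution, the lower its entropy

Entropies:
  H(A) = 2.1955 bits
  H(B) = 1.1259 bits
  H(C) = 2.3219 bits

Ranking: C > A > B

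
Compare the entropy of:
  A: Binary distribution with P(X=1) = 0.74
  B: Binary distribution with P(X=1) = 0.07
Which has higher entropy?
A

For binary distributions, entropy is maximized at p=0.5 and decreases as p moves toward 0 or 1.

H(A) = H(0.74) = 0.8267 bits
H(B) = H(0.07) = 0.3659 bits

Distribution A (p=0.74) is closer to uniform (p=0.5), so it has higher entropy.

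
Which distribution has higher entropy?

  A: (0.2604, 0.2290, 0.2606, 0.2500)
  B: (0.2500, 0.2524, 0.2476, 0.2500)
B

Both distributions are close to uniform, making this a harder comparison.

H(A) = 1.9981 bits
H(B) = 2.0000 bits

The distribution closer to uniform has higher entropy.
Answer: B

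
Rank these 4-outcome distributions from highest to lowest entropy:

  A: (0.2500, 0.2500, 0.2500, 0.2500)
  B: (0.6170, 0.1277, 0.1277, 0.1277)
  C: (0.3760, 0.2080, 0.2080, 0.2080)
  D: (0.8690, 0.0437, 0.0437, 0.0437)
A > C > B > D

Key insight: Entropy is maximized by uniform distributions and minimized by concentrated distributions.

Entropies:
  H(A) = 2.0000 bits
  H(B) = 1.5672 bits
  H(C) = 1.9442 bits
  H(D) = 0.7678 bits

Ranking: A > C > B > D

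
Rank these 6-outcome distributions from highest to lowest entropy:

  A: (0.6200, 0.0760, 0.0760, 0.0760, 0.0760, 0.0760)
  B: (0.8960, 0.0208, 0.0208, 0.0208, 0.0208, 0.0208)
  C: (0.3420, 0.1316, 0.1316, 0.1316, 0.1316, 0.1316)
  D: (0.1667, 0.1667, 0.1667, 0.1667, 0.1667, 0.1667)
D > C > A > B

Key insight: Entropy is maximized by uniform distributions and minimized by concentrated distributions.

Entropies:
  H(A) = 1.8404 bits
  H(B) = 0.7230 bits
  H(C) = 2.4545 bits
  H(D) = 2.5850 bits

Ranking: D > C > A > B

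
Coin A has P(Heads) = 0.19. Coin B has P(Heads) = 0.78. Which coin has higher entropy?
B

For binary distributions, entropy is maximized at p=0.5 and decreases as p moves toward 0 or 1.

H(A) = H(0.19) = 0.7015 bits
H(B) = H(0.78) = 0.7602 bits

Distribution B (p=0.78) is closer to uniform (p=0.5), so it has higher entropy.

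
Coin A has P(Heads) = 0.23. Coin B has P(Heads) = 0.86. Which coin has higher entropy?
A

For binary distributions, entropy is maximized at p=0.5 and decreases as p moves toward 0 or 1.

H(A) = H(0.23) = 0.7780 bits
H(B) = H(0.86) = 0.5842 bits

Distribution A (p=0.23) is closer to uniform (p=0.5), so it has higher entropy.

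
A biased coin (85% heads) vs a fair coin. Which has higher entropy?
Fair coin

The fair coin is uniform (p=0.5), maximizing binary entropy at 1 bit. The biased coin has H(0.85) ≈ 0.610 bits — its outcome is more predictable, so its entropy is lower.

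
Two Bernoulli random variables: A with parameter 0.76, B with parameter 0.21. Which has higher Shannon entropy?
A

For binary distributions, entropy is maximized at p=0.5 and decreases as p moves toward 0 or 1.

H(A) = H(0.76) = 0.7950 bits
H(B) = H(0.21) = 0.7415 bits

Distribution A (p=0.76) is closer to uniform (p=0.5), so it has higher entropy.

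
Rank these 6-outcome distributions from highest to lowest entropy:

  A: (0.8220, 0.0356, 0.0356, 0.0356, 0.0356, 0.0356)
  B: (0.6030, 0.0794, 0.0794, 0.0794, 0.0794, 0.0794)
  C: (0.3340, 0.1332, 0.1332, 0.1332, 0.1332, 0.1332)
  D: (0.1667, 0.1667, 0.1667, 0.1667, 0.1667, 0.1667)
D > C > B > A

Key insight: Entropy is maximized by uniform distributions and minimized by concentrated distributions.

Entropies:
  H(A) = 1.0890 bits
  H(B) = 1.8910 bits
  H(C) = 2.4654 bits
  H(D) = 2.5850 bits

Ranking: D > C > B > A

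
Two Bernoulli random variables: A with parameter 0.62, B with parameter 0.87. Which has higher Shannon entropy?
A

For binary distributions, entropy is maximized at p=0.5 and decreases as p moves toward 0 or 1.

H(A) = H(0.62) = 0.9580 bits
H(B) = H(0.87) = 0.5574 bits

Distribution A (p=0.62) is closer to uniform (p=0.5), so it has higher entropy.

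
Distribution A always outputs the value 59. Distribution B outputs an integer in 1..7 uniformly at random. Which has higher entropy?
B

A is deterministic, so H(A) = 0. B is uniform over 7 outcomes, so H(B) = log₂(7) = 2.807 bits. Any distribution with genuine randomness has higher entropy than a deterministic one.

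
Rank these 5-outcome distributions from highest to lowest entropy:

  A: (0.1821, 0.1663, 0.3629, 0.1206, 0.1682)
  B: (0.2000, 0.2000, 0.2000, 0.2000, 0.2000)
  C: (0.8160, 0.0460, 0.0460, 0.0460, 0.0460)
B > A > C

Key insight: Entropy is maximized by uniform distributions and minimized by concentrated distributions.

- Uniform distributions have maximum entropy log₂(5) = 2.3219 bits
- The more "peaked" or concentrated a distribution, the lower its entropy

Entropies:
  H(A) = 2.2091 bits
  H(B) = 2.3219 bits
  H(C) = 1.0567 bits

Ranking: B > A > C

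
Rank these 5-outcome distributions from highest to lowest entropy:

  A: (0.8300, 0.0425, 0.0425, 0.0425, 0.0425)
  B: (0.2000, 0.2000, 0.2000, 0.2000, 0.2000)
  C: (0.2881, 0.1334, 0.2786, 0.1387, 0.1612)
B > C > A

Key insight: Entropy is maximized by uniform distributions and minimized by concentrated distributions.

- Uniform distributions have maximum entropy log₂(5) = 2.3219 bits
- The more "peaked" or concentrated a distribution, the lower its entropy

Entropies:
  H(A) = 0.9977 bits
  H(B) = 2.3219 bits
  H(C) = 2.2384 bits

Ranking: B > C > A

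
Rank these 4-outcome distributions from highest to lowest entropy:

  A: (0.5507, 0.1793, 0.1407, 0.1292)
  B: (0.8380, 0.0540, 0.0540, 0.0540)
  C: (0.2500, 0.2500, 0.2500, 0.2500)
C > A > B

Key insight: Entropy is maximized by uniform distributions and minimized by concentrated distributions.

- Uniform distributions have maximum entropy log₂(4) = 2.0000 bits
- The more "peaked" or concentrated a distribution, the lower its entropy

Entropies:
  H(A) = 1.6982 bits
  H(B) = 0.8958 bits
  H(C) = 2.0000 bits

Ranking: C > A > B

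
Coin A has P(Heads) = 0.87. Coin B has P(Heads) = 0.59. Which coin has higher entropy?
B

For binary distributions, entropy is maximized at p=0.5 and decreases as p moves toward 0 or 1.

H(A) = H(0.87) = 0.5574 bits
H(B) = H(0.59) = 0.9765 bits

Distribution B (p=0.59) is closer to uniform (p=0.5), so it has higher entropy.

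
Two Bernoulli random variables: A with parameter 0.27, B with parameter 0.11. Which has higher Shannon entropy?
A

For binary distributions, entropy is maximized at p=0.5 and decreases as p moves toward 0 or 1.

H(A) = H(0.27) = 0.8415 bits
H(B) = H(0.11) = 0.4999 bits

Distribution A (p=0.27) is closer to uniform (p=0.5), so it has higher entropy.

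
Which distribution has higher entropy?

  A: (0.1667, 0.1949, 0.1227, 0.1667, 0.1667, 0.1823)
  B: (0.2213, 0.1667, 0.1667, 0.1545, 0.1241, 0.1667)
A

Both distributions are close to uniform, making this a harder comparison.

H(A) = 2.5714 bits
H(B) = 2.5640 bits

The distribution closer to uniform has higher entropy.
Answer: A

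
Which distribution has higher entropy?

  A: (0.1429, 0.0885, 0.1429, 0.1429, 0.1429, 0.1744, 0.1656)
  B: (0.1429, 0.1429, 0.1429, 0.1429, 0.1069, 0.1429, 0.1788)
B

Both distributions are close to uniform, making this a harder comparison.

H(A) = 2.7829 bits
H(B) = 2.7941 bits

The distribution closer to uniform has higher entropy.
Answer: B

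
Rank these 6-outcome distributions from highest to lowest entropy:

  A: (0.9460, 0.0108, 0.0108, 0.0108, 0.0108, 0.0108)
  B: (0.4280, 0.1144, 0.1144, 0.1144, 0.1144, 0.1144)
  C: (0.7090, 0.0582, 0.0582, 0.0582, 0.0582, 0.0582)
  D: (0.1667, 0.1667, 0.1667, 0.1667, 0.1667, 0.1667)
D > B > C > A

Key insight: Entropy is maximized by uniform distributions and minimized by concentrated distributions.

Entropies:
  H(A) = 0.4285 bits
  H(B) = 2.3131 bits
  H(C) = 1.5457 bits
  H(D) = 2.5850 bits

Ranking: D > B > C > A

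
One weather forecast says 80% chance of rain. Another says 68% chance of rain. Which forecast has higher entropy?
68% forecast

Treat each forecast as a Bernoulli distribution. Binary entropy is maximized at p=0.5 and falls off symmetrically toward 0 or 1. The 68% forecast is closer to 50%, so it is more uncertain. H(80%) ≈ 0.722 bits, H(68%) ≈ 0.904 bits.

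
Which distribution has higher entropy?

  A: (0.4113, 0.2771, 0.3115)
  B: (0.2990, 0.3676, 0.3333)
B

Both distributions are close to uniform, making this a harder comparison.

H(A) = 1.5644 bits
H(B) = 1.5799 bits

The distribution closer to uniform has higher entropy.
Answer: B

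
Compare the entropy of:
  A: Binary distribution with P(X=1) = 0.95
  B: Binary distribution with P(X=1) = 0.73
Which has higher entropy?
B

For binary distributions, entropy is maximized at p=0.5 and decreases as p moves toward 0 or 1.

H(A) = H(0.95) = 0.2864 bits
H(B) = H(0.73) = 0.8415 bits

Distribution B (p=0.73) is closer to uniform (p=0.5), so it has higher entropy.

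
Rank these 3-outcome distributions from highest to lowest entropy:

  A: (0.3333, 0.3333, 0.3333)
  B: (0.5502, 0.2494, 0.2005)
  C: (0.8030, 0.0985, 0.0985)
A > B > C

Key insight: Entropy is maximized by uniform distributions and minimized by concentrated distributions.

- Uniform distributions have maximum entropy log₂(3) = 1.5850 bits
- The more "peaked" or concentrated a distribution, the lower its entropy

Entropies:
  H(A) = 1.5850 bits
  H(B) = 1.4387 bits
  H(C) = 0.9129 bits

Ranking: A > B > C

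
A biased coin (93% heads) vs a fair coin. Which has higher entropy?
Fair coin

The fair coin is uniform (p=0.5), maximizing binary entropy at 1 bit. The biased coin has H(0.93) ≈ 0.366 bits — its outcome is more predictable, so its entropy is lower.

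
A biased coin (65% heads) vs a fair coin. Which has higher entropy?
Fair coin

The fair coin is uniform (p=0.5), maximizing binary entropy at 1 bit. The biased coin has H(0.65) ≈ 0.934 bits — its outcome is more predictable, so its entropy is lower.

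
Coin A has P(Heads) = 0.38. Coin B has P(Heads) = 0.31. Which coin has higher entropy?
A

For binary distributions, entropy is maximized at p=0.5 and decreases as p moves toward 0 or 1.

H(A) = H(0.38) = 0.9580 bits
H(B) = H(0.31) = 0.8932 bits

Distribution A (p=0.38) is closer to uniform (p=0.5), so it has higher entropy.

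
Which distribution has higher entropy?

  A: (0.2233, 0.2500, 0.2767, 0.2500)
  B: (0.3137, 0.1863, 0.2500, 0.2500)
A

Both distributions are close to uniform, making this a harder comparison.

H(A) = 1.9959 bits
H(B) = 1.9763 bits

The distribution closer to uniform has higher entropy.
Answer: A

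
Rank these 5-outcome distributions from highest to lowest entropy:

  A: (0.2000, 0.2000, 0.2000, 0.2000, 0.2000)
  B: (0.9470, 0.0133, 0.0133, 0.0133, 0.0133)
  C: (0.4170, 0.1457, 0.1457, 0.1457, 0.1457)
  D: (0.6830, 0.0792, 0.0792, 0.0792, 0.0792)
A > C > D > B

Key insight: Entropy is maximized by uniform distributions and minimized by concentrated distributions.

Entropies:
  H(A) = 2.3219 bits
  H(B) = 0.4050 bits
  H(C) = 2.1460 bits
  H(D) = 1.5351 bits

Ranking: A > C > D > B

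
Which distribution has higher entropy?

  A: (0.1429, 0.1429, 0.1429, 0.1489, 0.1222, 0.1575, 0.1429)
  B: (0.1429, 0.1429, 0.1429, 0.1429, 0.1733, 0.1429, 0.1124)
A

Both distributions are close to uniform, making this a harder comparison.

H(A) = 2.8038 bits
H(B) = 2.7979 bits

The distribution closer to uniform has higher entropy.
Answer: A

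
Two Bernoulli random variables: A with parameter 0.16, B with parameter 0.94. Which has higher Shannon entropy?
A

For binary distributions, entropy is maximized at p=0.5 and decreases as p moves toward 0 or 1.

H(A) = H(0.16) = 0.6343 bits
H(B) = H(0.94) = 0.3274 bits

Distribution A (p=0.16) is closer to uniform (p=0.5), so it has higher entropy.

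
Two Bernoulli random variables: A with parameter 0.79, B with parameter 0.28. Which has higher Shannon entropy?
B

For binary distributions, entropy is maximized at p=0.5 and decreases as p moves toward 0 or 1.

H(A) = H(0.79) = 0.7415 bits
H(B) = H(0.28) = 0.8555 bits

Distribution B (p=0.28) is closer to uniform (p=0.5), so it has higher entropy.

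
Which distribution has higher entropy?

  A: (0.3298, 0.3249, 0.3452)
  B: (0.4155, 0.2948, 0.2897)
A

Both distributions are close to uniform, making this a harder comparison.

H(A) = 1.5845 bits
H(B) = 1.5638 bits

The distribution closer to uniform has higher entropy.
Answer: A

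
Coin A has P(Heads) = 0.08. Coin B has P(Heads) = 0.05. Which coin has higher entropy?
A

For binary distributions, entropy is maximized at p=0.5 and decreases as p moves toward 0 or 1.

H(A) = H(0.08) = 0.4022 bits
H(B) = H(0.05) = 0.2864 bits

Distribution A (p=0.08) is closer to uniform (p=0.5), so it has higher entropy.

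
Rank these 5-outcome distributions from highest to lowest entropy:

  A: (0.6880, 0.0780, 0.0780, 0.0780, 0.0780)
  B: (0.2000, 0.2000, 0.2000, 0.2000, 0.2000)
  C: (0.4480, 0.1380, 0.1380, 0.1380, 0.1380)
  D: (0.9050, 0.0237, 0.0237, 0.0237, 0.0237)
B > C > A > D

Key insight: Entropy is maximized by uniform distributions and minimized by concentrated distributions.

Entropies:
  H(A) = 1.5195 bits
  H(B) = 2.3219 bits
  H(C) = 2.0962 bits
  H(D) = 0.6429 bits

Ranking: B > C > A > D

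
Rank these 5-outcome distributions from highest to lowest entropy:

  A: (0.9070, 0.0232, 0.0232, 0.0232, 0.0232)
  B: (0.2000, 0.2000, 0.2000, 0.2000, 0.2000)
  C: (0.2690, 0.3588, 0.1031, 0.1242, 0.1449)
B > C > A

Key insight: Entropy is maximized by uniform distributions and minimized by concentrated distributions.

- Uniform distributions have maximum entropy log₂(5) = 2.3219 bits
- The more "peaked" or concentrated a distribution, the lower its entropy

Entropies:
  H(A) = 0.6324 bits
  H(B) = 2.3219 bits
  H(C) = 2.1557 bits

Ranking: B > C > A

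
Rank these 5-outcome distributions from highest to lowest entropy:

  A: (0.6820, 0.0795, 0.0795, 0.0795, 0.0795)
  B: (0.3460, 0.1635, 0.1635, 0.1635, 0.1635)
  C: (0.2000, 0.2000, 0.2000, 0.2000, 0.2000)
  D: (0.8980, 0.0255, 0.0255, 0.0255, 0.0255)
C > B > A > D

Key insight: Entropy is maximized by uniform distributions and minimized by concentrated distributions.

Entropies:
  H(A) = 1.5382 bits
  H(B) = 2.2384 bits
  H(C) = 2.3219 bits
  H(D) = 0.6793 bits

Ranking: C > B > A > D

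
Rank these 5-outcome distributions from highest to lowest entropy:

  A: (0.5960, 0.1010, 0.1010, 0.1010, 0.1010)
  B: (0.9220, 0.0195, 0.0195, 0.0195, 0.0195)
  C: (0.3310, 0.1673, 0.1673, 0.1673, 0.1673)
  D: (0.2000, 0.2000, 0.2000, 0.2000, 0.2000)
D > C > A > B

Key insight: Entropy is maximized by uniform distributions and minimized by concentrated distributions.

Entropies:
  H(A) = 1.7812 bits
  H(B) = 0.5511 bits
  H(C) = 2.2539 bits
  H(D) = 2.3219 bits

Ranking: D > C > A > B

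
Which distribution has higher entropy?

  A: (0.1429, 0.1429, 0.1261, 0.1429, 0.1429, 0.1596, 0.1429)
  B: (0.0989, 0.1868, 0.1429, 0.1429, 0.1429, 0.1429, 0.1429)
A

Both distributions are close to uniform, making this a harder comparison.

H(A) = 2.8045 bits
H(B) = 2.7875 bits

The distribution closer to uniform has higher entropy.
Answer: A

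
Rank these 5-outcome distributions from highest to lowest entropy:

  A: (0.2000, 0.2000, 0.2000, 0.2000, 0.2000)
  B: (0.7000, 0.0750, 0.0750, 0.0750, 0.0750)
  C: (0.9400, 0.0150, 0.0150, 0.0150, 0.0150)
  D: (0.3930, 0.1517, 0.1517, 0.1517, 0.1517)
A > D > B > C

Key insight: Entropy is maximized by uniform distributions and minimized by concentrated distributions.

Entropies:
  H(A) = 2.3219 bits
  H(B) = 1.4813 bits
  H(C) = 0.4474 bits
  H(D) = 2.1807 bits

Ranking: A > D > B > C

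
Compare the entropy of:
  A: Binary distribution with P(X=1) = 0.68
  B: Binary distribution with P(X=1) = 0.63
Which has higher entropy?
B

For binary distributions, entropy is maximized at p=0.5 and decreases as p moves toward 0 or 1.

H(A) = H(0.68) = 0.9044 bits
H(B) = H(0.63) = 0.9507 bits

Distribution B (p=0.63) is closer to uniform (p=0.5), so it has higher entropy.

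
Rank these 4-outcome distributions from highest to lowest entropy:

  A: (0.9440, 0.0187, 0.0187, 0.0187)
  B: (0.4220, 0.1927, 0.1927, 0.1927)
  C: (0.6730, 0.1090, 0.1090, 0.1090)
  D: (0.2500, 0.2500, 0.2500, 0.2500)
D > B > C > A

Key insight: Entropy is maximized by uniform distributions and minimized by concentrated distributions.

Entropies:
  H(A) = 0.4001 bits
  H(B) = 1.8985 bits
  H(C) = 1.4301 bits
  H(D) = 2.0000 bits

Ranking: D > B > C > A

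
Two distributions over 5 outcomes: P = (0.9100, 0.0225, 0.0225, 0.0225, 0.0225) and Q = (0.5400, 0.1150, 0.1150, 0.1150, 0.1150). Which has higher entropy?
Q

P is highly concentrated on one outcome (91%), making it nearly deterministic. Q spreads its mass more evenly (max 54%). The more spread-out distribution has higher entropy: H(P) ≈ 0.616 bits, H(Q) ≈ 1.915 bits.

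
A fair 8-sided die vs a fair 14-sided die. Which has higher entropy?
14-sided die

Both are uniform distributions; for uniform over n outcomes, H = log₂(n). H(8-sided) = log₂(8) = 3.000 bits and H(14-sided) = log₂(14) = 3.807 bits. More outcomes in a uniform distribution means higher entropy.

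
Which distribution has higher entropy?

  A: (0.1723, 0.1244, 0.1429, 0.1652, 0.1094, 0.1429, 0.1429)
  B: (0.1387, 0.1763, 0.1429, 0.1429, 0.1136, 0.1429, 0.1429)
B

Both distributions are close to uniform, making this a harder comparison.

H(A) = 2.7929 bits
H(B) = 2.7974 bits

The distribution closer to uniform has higher entropy.
Answer: B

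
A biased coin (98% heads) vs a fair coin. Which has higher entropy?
Fair coin

The fair coin is uniform (p=0.5), maximizing binary entropy at 1 bit. The biased coin has H(0.98) ≈ 0.141 bits — its outcome is more predictable, so its entropy is lower.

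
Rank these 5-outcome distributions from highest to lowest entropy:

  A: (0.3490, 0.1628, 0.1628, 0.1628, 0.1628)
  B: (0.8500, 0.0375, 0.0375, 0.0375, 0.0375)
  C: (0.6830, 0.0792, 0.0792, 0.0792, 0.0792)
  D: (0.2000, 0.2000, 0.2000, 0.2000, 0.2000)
D > A > C > B

Key insight: Entropy is maximized by uniform distributions and minimized by concentrated distributions.

Entropies:
  H(A) = 2.2352 bits
  H(B) = 0.9098 bits
  H(C) = 1.5351 bits
  H(D) = 2.3219 bits

Ranking: D > A > C > B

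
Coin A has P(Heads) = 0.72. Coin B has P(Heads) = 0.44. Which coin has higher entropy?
B

For binary distributions, entropy is maximized at p=0.5 and decreases as p moves toward 0 or 1.

H(A) = H(0.72) = 0.8555 bits
H(B) = H(0.44) = 0.9896 bits

Distribution B (p=0.44) is closer to uniform (p=0.5), so it has higher entropy.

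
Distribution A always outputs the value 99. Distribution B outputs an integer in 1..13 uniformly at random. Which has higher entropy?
B

A is deterministic, so H(A) = 0. B is uniform over 13 outcomes, so H(B) = log₂(13) = 3.700 bits. Any distribution with genuine randomness has higher entropy than a deterministic one.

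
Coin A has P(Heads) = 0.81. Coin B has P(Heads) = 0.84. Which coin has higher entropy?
A

For binary distributions, entropy is maximized at p=0.5 and decreases as p moves toward 0 or 1.

H(A) = H(0.81) = 0.7015 bits
H(B) = H(0.84) = 0.6343 bits

Distribution A (p=0.81) is closer to uniform (p=0.5), so it has higher entropy.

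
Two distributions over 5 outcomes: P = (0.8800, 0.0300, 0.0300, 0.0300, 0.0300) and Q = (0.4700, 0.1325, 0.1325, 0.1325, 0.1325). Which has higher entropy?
Q

P is highly concentrated on one outcome (88%), making it nearly deterministic. Q spreads its mass more evenly (max 47%). The more spread-out distribution has higher entropy: H(P) ≈ 0.769 bits, H(Q) ≈ 2.057 bits.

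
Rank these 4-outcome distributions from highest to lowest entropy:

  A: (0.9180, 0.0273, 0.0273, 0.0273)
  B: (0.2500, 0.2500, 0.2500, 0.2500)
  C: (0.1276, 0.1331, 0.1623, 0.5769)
B > C > A

Key insight: Entropy is maximized by uniform distributions and minimized by concentrated distributions.

- Uniform distributions have maximum entropy log₂(4) = 2.0000 bits
- The more "peaked" or concentrated a distribution, the lower its entropy

Entropies:
  H(A) = 0.5392 bits
  H(B) = 2.0000 bits
  H(C) = 1.6499 bits

Ranking: B > C > A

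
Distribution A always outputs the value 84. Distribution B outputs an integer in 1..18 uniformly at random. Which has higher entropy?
B

A is deterministic, so H(A) = 0. B is uniform over 18 outcomes, so H(B) = log₂(18) = 4.170 bits. Any distribution with genuine randomness has higher entropy than a deterministic one.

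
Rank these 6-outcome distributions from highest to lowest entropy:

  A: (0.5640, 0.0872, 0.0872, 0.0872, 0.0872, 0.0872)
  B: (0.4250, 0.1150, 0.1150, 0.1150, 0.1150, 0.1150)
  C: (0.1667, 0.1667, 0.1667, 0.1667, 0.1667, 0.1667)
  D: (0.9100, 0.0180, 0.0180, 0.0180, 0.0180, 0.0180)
C > B > A > D

Key insight: Entropy is maximized by uniform distributions and minimized by concentrated distributions.

Entropies:
  H(A) = 2.0005 bits
  H(B) = 2.3188 bits
  H(C) = 2.5850 bits
  H(D) = 0.6454 bits

Ranking: C > B > A > D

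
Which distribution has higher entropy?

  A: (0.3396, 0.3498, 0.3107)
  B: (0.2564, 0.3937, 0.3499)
A

Both distributions are close to uniform, making this a harder comparison.

H(A) = 1.5832 bits
H(B) = 1.5630 bits

The distribution closer to uniform has higher entropy.
Answer: A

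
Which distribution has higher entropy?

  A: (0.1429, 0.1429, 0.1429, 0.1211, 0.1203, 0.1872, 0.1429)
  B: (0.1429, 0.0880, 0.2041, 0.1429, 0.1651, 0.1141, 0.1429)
A

Both distributions are close to uniform, making this a harder comparison.

H(A) = 2.7931 bits
H(B) = 2.7661 bits

The distribution closer to uniform has higher entropy.
Answer: A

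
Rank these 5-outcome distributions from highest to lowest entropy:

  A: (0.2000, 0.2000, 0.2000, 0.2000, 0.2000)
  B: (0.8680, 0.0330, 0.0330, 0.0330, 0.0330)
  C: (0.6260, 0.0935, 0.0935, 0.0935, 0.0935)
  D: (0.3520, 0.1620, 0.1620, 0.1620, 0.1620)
A > D > C > B

Key insight: Entropy is maximized by uniform distributions and minimized by concentrated distributions.

Entropies:
  H(A) = 2.3219 bits
  H(B) = 0.8269 bits
  H(C) = 1.7017 bits
  H(D) = 2.2318 bits

Ranking: A > D > C > B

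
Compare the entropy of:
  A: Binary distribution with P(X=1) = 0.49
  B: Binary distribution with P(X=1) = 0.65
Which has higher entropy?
A

For binary distributions, entropy is maximized at p=0.5 and decreases as p moves toward 0 or 1.

H(A) = H(0.49) = 0.9997 bits
H(B) = H(0.65) = 0.9341 bits

Distribution A (p=0.49) is closer to uniform (p=0.5), so it has higher entropy.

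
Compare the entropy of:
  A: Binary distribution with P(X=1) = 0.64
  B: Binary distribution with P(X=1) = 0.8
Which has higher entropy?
A

For binary distributions, entropy is maximized at p=0.5 and decreases as p moves toward 0 or 1.

H(A) = H(0.64) = 0.9427 bits
H(B) = H(0.8) = 0.7219 bits

Distribution A (p=0.64) is closer to uniform (p=0.5), so it has higher entropy.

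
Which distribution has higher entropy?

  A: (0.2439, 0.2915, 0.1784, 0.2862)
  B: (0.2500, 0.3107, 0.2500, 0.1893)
B

Both distributions are close to uniform, making this a harder comparison.

H(A) = 1.9751 bits
H(B) = 1.9785 bits

The distribution closer to uniform has higher entropy.
Answer: B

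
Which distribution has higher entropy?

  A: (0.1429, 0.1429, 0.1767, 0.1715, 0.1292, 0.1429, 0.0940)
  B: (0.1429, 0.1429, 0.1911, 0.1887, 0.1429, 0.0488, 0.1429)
A

Both distributions are close to uniform, making this a harder comparison.

H(A) = 2.7834 bits
H(B) = 2.7270 bits

The distribution closer to uniform has higher entropy.
Answer: A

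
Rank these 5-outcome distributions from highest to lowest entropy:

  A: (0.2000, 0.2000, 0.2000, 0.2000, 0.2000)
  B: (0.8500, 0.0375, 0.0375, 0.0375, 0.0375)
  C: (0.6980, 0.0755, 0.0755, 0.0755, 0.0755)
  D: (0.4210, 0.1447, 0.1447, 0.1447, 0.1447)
A > D > C > B

Key insight: Entropy is maximized by uniform distributions and minimized by concentrated distributions.

Entropies:
  H(A) = 2.3219 bits
  H(B) = 0.9098 bits
  H(C) = 1.4877 bits
  H(D) = 2.1399 bits

Ranking: A > D > C > B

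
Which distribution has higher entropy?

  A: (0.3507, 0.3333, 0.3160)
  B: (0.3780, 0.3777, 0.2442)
A

Both distributions are close to uniform, making this a harder comparison.

H(A) = 1.5837 bits
H(B) = 1.5578 bits

The distribution closer to uniform has higher entropy.
Answer: A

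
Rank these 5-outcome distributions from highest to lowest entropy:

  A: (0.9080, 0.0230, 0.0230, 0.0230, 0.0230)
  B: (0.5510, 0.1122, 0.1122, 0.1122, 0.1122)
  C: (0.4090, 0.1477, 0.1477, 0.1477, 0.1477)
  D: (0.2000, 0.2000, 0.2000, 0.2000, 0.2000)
D > C > B > A

Key insight: Entropy is maximized by uniform distributions and minimized by concentrated distributions.

Entropies:
  H(A) = 0.6271 bits
  H(B) = 1.8905 bits
  H(C) = 2.1580 bits
  H(D) = 2.3219 bits

Ranking: D > C > B > A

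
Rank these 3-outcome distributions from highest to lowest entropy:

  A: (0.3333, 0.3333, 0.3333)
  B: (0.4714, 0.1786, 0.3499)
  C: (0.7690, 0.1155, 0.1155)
A > B > C

Key insight: Entropy is maximized by uniform distributions and minimized by concentrated distributions.

- Uniform distributions have maximum entropy log₂(3) = 1.5850 bits
- The more "peaked" or concentrated a distribution, the lower its entropy

Entropies:
  H(A) = 1.5850 bits
  H(B) = 1.4854 bits
  H(C) = 1.0108 bits

Ranking: A > B > C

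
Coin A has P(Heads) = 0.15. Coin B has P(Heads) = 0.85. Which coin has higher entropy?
Equal

For binary distributions, entropy is maximized at p=0.5 and decreases as p moves toward 0 or 1.

H(A) = H(0.15) = 0.6098 bits
H(B) = H(0.85) = 0.6098 bits

Both distributions are equally far from uniform (|0.15-0.5| = |0.85-0.5|), so they have the same entropy.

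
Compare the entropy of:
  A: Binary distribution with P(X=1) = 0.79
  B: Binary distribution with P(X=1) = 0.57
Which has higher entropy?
B

For binary distributions, entropy is maximized at p=0.5 and decreases as p moves toward 0 or 1.

H(A) = H(0.79) = 0.7415 bits
H(B) = H(0.57) = 0.9858 bits

Distribution B (p=0.57) is closer to uniform (p=0.5), so it has higher entropy.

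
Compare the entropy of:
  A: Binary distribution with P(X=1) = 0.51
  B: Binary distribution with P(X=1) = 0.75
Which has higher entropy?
A

For binary distributions, entropy is maximized at p=0.5 and decreases as p moves toward 0 or 1.

H(A) = H(0.51) = 0.9997 bits
H(B) = H(0.75) = 0.8113 bits

Distribution A (p=0.51) is closer to uniform (p=0.5), so it has higher entropy.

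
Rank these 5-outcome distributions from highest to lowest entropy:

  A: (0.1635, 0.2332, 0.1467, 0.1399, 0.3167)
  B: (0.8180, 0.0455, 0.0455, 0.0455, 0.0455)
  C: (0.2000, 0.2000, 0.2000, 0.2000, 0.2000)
C > A > B

Key insight: Entropy is maximized by uniform distributions and minimized by concentrated distributions.

- Uniform distributions have maximum entropy log₂(5) = 2.3219 bits
- The more "peaked" or concentrated a distribution, the lower its entropy

Entropies:
  H(A) = 2.2455 bits
  H(B) = 1.0484 bits
  H(C) = 2.3219 bits

Ranking: C > A > B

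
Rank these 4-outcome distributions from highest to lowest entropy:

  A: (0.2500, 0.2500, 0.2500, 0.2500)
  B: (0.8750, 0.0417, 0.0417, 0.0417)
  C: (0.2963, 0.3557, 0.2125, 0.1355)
A > C > B

Key insight: Entropy is maximized by uniform distributions and minimized by concentrated distributions.

- Uniform distributions have maximum entropy log₂(4) = 2.0000 bits
- The more "peaked" or concentrated a distribution, the lower its entropy

Entropies:
  H(A) = 2.0000 bits
  H(B) = 0.7417 bits
  H(C) = 1.9160 bits

Ranking: A > C > B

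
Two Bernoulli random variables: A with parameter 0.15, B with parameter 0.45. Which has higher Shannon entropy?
B

For binary distributions, entropy is maximized at p=0.5 and decreases as p moves toward 0 or 1.

H(A) = H(0.15) = 0.6098 bits
H(B) = H(0.45) = 0.9928 bits

Distribution B (p=0.45) is closer to uniform (p=0.5), so it has higher entropy.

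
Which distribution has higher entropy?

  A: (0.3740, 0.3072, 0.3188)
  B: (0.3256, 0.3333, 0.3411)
B

Both distributions are close to uniform, making this a harder comparison.

H(A) = 1.5795 bits
H(B) = 1.5847 bits

The distribution closer to uniform has higher entropy.
Answer: B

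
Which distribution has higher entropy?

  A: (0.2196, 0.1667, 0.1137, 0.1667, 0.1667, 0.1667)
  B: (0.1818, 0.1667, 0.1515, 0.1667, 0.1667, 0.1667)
B

Both distributions are close to uniform, making this a harder comparison.

H(A) = 2.5603 bits
H(B) = 2.5830 bits

The distribution closer to uniform has higher entropy.
Answer: B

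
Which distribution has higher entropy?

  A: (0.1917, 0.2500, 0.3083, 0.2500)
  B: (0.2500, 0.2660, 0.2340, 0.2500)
B

Both distributions are close to uniform, making this a harder comparison.

H(A) = 1.9802 bits
H(B) = 1.9985 bits

The distribution closer to uniform has higher entropy.
Answer: B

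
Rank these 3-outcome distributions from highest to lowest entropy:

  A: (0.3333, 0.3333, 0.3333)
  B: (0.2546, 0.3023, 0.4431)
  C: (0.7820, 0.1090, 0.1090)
A > B > C

Key insight: Entropy is maximized by uniform distributions and minimized by concentrated distributions.

- Uniform distributions have maximum entropy log₂(3) = 1.5850 bits
- The more "peaked" or concentrated a distribution, the lower its entropy

Entropies:
  H(A) = 1.5850 bits
  H(B) = 1.5446 bits
  H(C) = 0.9745 bits

Ranking: A > B > C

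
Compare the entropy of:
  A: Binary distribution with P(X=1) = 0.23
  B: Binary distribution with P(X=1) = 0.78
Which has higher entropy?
A

For binary distributions, entropy is maximized at p=0.5 and decreases as p moves toward 0 or 1.

H(A) = H(0.23) = 0.7780 bits
H(B) = H(0.78) = 0.7602 bits

Distribution A (p=0.23) is closer to uniform (p=0.5), so it has higher entropy.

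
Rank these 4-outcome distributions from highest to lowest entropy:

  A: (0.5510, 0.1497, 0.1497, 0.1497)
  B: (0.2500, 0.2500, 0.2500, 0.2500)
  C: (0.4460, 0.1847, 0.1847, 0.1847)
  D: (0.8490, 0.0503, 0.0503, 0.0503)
B > C > A > D

Key insight: Entropy is maximized by uniform distributions and minimized by concentrated distributions.

Entropies:
  H(A) = 1.7041 bits
  H(B) = 2.0000 bits
  H(C) = 1.8696 bits
  H(D) = 0.8517 bits

Ranking: B > C > A > D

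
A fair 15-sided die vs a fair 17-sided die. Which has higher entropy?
17-sided die

Both are uniform distributions; for uniform over n outcomes, H = log₂(n). H(15-sided) = log₂(15) = 3.907 bits and H(17-sided) = log₂(17) = 4.087 bits. More outcomes in a uniform distribution means higher entropy.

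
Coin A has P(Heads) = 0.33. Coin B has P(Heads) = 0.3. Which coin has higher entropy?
A

For binary distributions, entropy is maximized at p=0.5 and decreases as p moves toward 0 or 1.

H(A) = H(0.33) = 0.9149 bits
H(B) = H(0.3) = 0.8813 bits

Distribution A (p=0.33) is closer to uniform (p=0.5), so it has higher entropy.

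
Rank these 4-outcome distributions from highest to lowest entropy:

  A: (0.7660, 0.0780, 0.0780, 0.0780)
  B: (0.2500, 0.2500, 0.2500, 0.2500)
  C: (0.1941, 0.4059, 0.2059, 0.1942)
B > C > A

Key insight: Entropy is maximized by uniform distributions and minimized by concentrated distributions.

- Uniform distributions have maximum entropy log₂(4) = 2.0000 bits
- The more "peaked" or concentrated a distribution, the lower its entropy

Entropies:
  H(A) = 1.1558 bits
  H(B) = 2.0000 bits
  H(C) = 1.9156 bits

Ranking: B > C > A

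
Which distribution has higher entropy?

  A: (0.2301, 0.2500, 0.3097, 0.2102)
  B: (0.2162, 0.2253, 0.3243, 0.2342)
A

Both distributions are close to uniform, making this a harder comparison.

H(A) = 1.9844 bits
H(B) = 1.9794 bits

The distribution closer to uniform has higher entropy.
Answer: A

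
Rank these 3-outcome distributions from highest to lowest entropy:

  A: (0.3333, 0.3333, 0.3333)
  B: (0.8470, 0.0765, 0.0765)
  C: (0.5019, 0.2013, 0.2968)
A > C > B

Key insight: Entropy is maximized by uniform distributions and minimized by concentrated distributions.

- Uniform distributions have maximum entropy log₂(3) = 1.5850 bits
- The more "peaked" or concentrated a distribution, the lower its entropy

Entropies:
  H(A) = 1.5850 bits
  H(B) = 0.7703 bits
  H(C) = 1.4848 bits

Ranking: A > C > B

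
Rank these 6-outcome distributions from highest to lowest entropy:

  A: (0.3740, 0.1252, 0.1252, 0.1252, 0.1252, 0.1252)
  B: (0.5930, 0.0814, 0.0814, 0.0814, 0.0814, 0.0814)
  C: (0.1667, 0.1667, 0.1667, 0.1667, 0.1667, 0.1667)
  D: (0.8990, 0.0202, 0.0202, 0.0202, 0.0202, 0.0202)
C > A > B > D

Key insight: Entropy is maximized by uniform distributions and minimized by concentrated distributions.

Entropies:
  H(A) = 2.4072 bits
  H(B) = 1.9199 bits
  H(C) = 2.5850 bits
  H(D) = 0.7067 bits

Ranking: C > A > B > D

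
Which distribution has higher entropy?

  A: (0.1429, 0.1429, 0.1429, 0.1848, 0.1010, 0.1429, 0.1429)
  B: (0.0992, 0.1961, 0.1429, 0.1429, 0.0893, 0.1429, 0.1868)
A

Both distributions are close to uniform, making this a harder comparison.

H(A) = 2.7894 bits
H(B) = 2.7582 bits

The distribution closer to uniform has higher entropy.
Answer: A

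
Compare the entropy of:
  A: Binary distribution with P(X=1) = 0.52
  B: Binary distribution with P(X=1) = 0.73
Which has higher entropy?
A

For binary distributions, entropy is maximized at p=0.5 and decreases as p moves toward 0 or 1.

H(A) = H(0.52) = 0.9988 bits
H(B) = H(0.73) = 0.8415 bits

Distribution A (p=0.52) is closer to uniform (p=0.5), so it has higher entropy.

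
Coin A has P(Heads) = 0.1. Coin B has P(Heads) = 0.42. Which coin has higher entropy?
B

For binary distributions, entropy is maximized at p=0.5 and decreases as p moves toward 0 or 1.

H(A) = H(0.1) = 0.4690 bits
H(B) = H(0.42) = 0.9815 bits

Distribution B (p=0.42) is closer to uniform (p=0.5), so it has higher entropy.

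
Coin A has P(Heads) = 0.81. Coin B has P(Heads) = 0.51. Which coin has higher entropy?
B

For binary distributions, entropy is maximized at p=0.5 and decreases as p moves toward 0 or 1.

H(A) = H(0.81) = 0.7015 bits
H(B) = H(0.51) = 0.9997 bits

Distribution B (p=0.51) is closer to uniform (p=0.5), so it has higher entropy.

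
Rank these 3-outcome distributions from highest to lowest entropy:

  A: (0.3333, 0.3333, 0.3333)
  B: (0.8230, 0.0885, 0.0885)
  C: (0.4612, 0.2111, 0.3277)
A > C > B

Key insight: Entropy is maximized by uniform distributions and minimized by concentrated distributions.

- Uniform distributions have maximum entropy log₂(3) = 1.5850 bits
- The more "peaked" or concentrated a distribution, the lower its entropy

Entropies:
  H(A) = 1.5850 bits
  H(B) = 0.8505 bits
  H(C) = 1.5161 bits

Ranking: A > C > B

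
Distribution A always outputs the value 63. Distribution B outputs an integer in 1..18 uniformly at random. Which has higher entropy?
B

A is deterministic, so H(A) = 0. B is uniform over 18 outcomes, so H(B) = log₂(18) = 4.170 bits. Any distribution with genuine randomness has higher entropy than a deterministic one.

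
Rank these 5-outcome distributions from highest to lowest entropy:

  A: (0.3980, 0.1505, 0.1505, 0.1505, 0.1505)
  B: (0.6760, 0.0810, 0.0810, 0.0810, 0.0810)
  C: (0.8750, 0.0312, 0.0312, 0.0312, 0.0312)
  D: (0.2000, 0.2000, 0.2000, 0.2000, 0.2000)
D > A > B > C

Key insight: Entropy is maximized by uniform distributions and minimized by concentrated distributions.

Entropies:
  H(A) = 2.1738 bits
  H(B) = 1.5567 bits
  H(C) = 0.7936 bits
  H(D) = 2.3219 bits

Ranking: D > A > B > C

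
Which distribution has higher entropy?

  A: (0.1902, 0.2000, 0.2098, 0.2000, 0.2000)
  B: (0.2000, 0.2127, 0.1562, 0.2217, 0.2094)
A

Both distributions are close to uniform, making this a harder comparison.

H(A) = 2.3212 bits
H(B) = 2.3119 bits

The distribution closer to uniform has higher entropy.
Answer: A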